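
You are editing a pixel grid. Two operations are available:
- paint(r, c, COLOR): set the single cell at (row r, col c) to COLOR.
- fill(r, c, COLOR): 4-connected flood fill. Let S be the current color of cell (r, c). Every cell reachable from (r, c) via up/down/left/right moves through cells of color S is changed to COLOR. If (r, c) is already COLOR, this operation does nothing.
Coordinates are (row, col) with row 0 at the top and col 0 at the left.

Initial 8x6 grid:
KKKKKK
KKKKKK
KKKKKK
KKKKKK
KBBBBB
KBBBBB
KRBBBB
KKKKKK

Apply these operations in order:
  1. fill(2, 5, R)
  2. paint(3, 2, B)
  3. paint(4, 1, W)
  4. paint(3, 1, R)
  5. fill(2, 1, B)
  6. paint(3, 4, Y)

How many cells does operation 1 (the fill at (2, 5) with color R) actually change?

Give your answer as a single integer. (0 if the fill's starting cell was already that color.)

After op 1 fill(2,5,R) [33 cells changed]:
RRRRRR
RRRRRR
RRRRRR
RRRRRR
RBBBBB
RBBBBB
RRBBBB
RRRRRR

Answer: 33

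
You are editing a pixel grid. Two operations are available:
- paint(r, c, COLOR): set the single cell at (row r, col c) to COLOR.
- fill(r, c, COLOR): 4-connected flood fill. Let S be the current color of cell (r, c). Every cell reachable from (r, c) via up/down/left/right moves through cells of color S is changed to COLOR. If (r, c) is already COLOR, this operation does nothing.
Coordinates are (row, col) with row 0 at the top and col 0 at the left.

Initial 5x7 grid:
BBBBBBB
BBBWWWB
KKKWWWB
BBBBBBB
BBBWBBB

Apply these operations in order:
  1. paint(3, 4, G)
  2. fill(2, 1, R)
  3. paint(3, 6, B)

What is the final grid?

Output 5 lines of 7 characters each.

After op 1 paint(3,4,G):
BBBBBBB
BBBWWWB
KKKWWWB
BBBBGBB
BBBWBBB
After op 2 fill(2,1,R) [3 cells changed]:
BBBBBBB
BBBWWWB
RRRWWWB
BBBBGBB
BBBWBBB
After op 3 paint(3,6,B):
BBBBBBB
BBBWWWB
RRRWWWB
BBBBGBB
BBBWBBB

Answer: BBBBBBB
BBBWWWB
RRRWWWB
BBBBGBB
BBBWBBB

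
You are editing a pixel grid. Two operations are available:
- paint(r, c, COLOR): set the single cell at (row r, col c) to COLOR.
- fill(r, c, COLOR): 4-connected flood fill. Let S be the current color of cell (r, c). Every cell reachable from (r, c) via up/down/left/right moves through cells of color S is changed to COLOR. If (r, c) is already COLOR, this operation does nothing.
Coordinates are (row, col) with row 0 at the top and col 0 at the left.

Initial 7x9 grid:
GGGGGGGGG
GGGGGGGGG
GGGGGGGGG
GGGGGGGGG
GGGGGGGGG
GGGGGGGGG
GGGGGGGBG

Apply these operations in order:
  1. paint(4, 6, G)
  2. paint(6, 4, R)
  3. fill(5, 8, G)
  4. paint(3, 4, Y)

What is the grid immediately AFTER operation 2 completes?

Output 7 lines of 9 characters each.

Answer: GGGGGGGGG
GGGGGGGGG
GGGGGGGGG
GGGGGGGGG
GGGGGGGGG
GGGGGGGGG
GGGGRGGBG

Derivation:
After op 1 paint(4,6,G):
GGGGGGGGG
GGGGGGGGG
GGGGGGGGG
GGGGGGGGG
GGGGGGGGG
GGGGGGGGG
GGGGGGGBG
After op 2 paint(6,4,R):
GGGGGGGGG
GGGGGGGGG
GGGGGGGGG
GGGGGGGGG
GGGGGGGGG
GGGGGGGGG
GGGGRGGBG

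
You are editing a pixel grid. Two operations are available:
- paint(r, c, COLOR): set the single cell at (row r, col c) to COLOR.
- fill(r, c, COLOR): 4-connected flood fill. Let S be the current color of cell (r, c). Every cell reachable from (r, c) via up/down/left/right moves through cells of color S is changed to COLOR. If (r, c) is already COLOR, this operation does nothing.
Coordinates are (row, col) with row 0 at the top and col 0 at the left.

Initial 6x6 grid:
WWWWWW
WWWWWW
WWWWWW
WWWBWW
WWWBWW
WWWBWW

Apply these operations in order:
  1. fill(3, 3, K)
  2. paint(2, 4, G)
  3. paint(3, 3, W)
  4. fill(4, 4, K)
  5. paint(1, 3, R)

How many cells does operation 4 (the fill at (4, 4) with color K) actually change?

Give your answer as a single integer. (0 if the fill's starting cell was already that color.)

Answer: 33

Derivation:
After op 1 fill(3,3,K) [3 cells changed]:
WWWWWW
WWWWWW
WWWWWW
WWWKWW
WWWKWW
WWWKWW
After op 2 paint(2,4,G):
WWWWWW
WWWWWW
WWWWGW
WWWKWW
WWWKWW
WWWKWW
After op 3 paint(3,3,W):
WWWWWW
WWWWWW
WWWWGW
WWWWWW
WWWKWW
WWWKWW
After op 4 fill(4,4,K) [33 cells changed]:
KKKKKK
KKKKKK
KKKKGK
KKKKKK
KKKKKK
KKKKKK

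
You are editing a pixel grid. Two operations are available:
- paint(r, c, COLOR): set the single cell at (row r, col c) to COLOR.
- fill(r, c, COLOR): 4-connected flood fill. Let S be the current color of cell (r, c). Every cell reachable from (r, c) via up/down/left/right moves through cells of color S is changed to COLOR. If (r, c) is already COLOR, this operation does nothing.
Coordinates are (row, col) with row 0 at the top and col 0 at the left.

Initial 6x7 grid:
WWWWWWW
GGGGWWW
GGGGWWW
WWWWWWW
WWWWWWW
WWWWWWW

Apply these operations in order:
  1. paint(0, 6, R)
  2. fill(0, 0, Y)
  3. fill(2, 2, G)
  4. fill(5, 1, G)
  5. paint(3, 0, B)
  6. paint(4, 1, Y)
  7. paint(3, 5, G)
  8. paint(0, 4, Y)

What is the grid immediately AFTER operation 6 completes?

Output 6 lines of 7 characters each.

Answer: GGGGGGR
GGGGGGG
GGGGGGG
BGGGGGG
GYGGGGG
GGGGGGG

Derivation:
After op 1 paint(0,6,R):
WWWWWWR
GGGGWWW
GGGGWWW
WWWWWWW
WWWWWWW
WWWWWWW
After op 2 fill(0,0,Y) [33 cells changed]:
YYYYYYR
GGGGYYY
GGGGYYY
YYYYYYY
YYYYYYY
YYYYYYY
After op 3 fill(2,2,G) [0 cells changed]:
YYYYYYR
GGGGYYY
GGGGYYY
YYYYYYY
YYYYYYY
YYYYYYY
After op 4 fill(5,1,G) [33 cells changed]:
GGGGGGR
GGGGGGG
GGGGGGG
GGGGGGG
GGGGGGG
GGGGGGG
After op 5 paint(3,0,B):
GGGGGGR
GGGGGGG
GGGGGGG
BGGGGGG
GGGGGGG
GGGGGGG
After op 6 paint(4,1,Y):
GGGGGGR
GGGGGGG
GGGGGGG
BGGGGGG
GYGGGGG
GGGGGGG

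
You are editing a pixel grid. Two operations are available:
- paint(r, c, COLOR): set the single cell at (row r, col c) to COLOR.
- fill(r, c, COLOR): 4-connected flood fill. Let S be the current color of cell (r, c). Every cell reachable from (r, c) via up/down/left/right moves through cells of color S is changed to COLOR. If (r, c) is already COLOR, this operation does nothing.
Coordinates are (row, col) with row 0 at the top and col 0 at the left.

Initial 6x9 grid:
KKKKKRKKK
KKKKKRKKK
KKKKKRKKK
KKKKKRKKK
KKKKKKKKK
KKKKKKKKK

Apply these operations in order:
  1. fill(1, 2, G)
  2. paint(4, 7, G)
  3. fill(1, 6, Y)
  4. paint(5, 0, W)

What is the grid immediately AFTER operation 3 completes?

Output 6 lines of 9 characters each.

Answer: YYYYYRYYY
YYYYYRYYY
YYYYYRYYY
YYYYYRYYY
YYYYYYYYY
YYYYYYYYY

Derivation:
After op 1 fill(1,2,G) [50 cells changed]:
GGGGGRGGG
GGGGGRGGG
GGGGGRGGG
GGGGGRGGG
GGGGGGGGG
GGGGGGGGG
After op 2 paint(4,7,G):
GGGGGRGGG
GGGGGRGGG
GGGGGRGGG
GGGGGRGGG
GGGGGGGGG
GGGGGGGGG
After op 3 fill(1,6,Y) [50 cells changed]:
YYYYYRYYY
YYYYYRYYY
YYYYYRYYY
YYYYYRYYY
YYYYYYYYY
YYYYYYYYY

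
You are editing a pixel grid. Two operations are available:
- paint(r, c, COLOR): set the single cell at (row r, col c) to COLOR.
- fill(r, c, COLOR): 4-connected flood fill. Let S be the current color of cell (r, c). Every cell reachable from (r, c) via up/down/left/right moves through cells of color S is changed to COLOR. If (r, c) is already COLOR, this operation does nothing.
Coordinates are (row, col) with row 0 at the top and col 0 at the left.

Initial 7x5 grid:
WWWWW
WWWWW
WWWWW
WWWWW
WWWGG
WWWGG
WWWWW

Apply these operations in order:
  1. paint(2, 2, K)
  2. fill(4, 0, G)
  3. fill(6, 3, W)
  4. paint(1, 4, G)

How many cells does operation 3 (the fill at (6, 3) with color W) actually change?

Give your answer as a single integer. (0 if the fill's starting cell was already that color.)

Answer: 34

Derivation:
After op 1 paint(2,2,K):
WWWWW
WWWWW
WWKWW
WWWWW
WWWGG
WWWGG
WWWWW
After op 2 fill(4,0,G) [30 cells changed]:
GGGGG
GGGGG
GGKGG
GGGGG
GGGGG
GGGGG
GGGGG
After op 3 fill(6,3,W) [34 cells changed]:
WWWWW
WWWWW
WWKWW
WWWWW
WWWWW
WWWWW
WWWWW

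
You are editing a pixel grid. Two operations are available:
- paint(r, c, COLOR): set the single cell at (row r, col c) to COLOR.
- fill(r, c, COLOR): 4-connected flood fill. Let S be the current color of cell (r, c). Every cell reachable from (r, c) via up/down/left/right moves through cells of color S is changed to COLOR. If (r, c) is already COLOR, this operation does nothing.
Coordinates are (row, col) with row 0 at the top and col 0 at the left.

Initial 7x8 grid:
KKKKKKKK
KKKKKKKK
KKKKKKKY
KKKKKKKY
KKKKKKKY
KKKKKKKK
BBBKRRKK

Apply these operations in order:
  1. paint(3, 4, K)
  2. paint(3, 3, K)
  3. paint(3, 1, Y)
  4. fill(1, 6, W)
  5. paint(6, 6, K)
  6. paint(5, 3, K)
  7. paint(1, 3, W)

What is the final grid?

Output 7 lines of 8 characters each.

After op 1 paint(3,4,K):
KKKKKKKK
KKKKKKKK
KKKKKKKY
KKKKKKKY
KKKKKKKY
KKKKKKKK
BBBKRRKK
After op 2 paint(3,3,K):
KKKKKKKK
KKKKKKKK
KKKKKKKY
KKKKKKKY
KKKKKKKY
KKKKKKKK
BBBKRRKK
After op 3 paint(3,1,Y):
KKKKKKKK
KKKKKKKK
KKKKKKKY
KYKKKKKY
KKKKKKKY
KKKKKKKK
BBBKRRKK
After op 4 fill(1,6,W) [47 cells changed]:
WWWWWWWW
WWWWWWWW
WWWWWWWY
WYWWWWWY
WWWWWWWY
WWWWWWWW
BBBWRRWW
After op 5 paint(6,6,K):
WWWWWWWW
WWWWWWWW
WWWWWWWY
WYWWWWWY
WWWWWWWY
WWWWWWWW
BBBWRRKW
After op 6 paint(5,3,K):
WWWWWWWW
WWWWWWWW
WWWWWWWY
WYWWWWWY
WWWWWWWY
WWWKWWWW
BBBWRRKW
After op 7 paint(1,3,W):
WWWWWWWW
WWWWWWWW
WWWWWWWY
WYWWWWWY
WWWWWWWY
WWWKWWWW
BBBWRRKW

Answer: WWWWWWWW
WWWWWWWW
WWWWWWWY
WYWWWWWY
WWWWWWWY
WWWKWWWW
BBBWRRKW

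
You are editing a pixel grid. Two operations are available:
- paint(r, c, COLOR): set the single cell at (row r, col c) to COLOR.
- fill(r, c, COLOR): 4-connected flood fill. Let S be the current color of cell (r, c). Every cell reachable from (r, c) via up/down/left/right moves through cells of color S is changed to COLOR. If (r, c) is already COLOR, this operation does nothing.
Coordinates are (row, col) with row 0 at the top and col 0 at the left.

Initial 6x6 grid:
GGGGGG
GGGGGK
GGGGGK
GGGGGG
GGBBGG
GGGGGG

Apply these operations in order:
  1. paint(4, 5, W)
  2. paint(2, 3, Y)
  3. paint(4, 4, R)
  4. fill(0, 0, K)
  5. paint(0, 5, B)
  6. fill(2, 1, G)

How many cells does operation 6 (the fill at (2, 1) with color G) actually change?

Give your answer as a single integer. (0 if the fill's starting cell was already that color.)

After op 1 paint(4,5,W):
GGGGGG
GGGGGK
GGGGGK
GGGGGG
GGBBGW
GGGGGG
After op 2 paint(2,3,Y):
GGGGGG
GGGGGK
GGGYGK
GGGGGG
GGBBGW
GGGGGG
After op 3 paint(4,4,R):
GGGGGG
GGGGGK
GGGYGK
GGGGGG
GGBBRW
GGGGGG
After op 4 fill(0,0,K) [29 cells changed]:
KKKKKK
KKKKKK
KKKYKK
KKKKKK
KKBBRW
KKKKKK
After op 5 paint(0,5,B):
KKKKKB
KKKKKK
KKKYKK
KKKKKK
KKBBRW
KKKKKK
After op 6 fill(2,1,G) [30 cells changed]:
GGGGGB
GGGGGG
GGGYGG
GGGGGG
GGBBRW
GGGGGG

Answer: 30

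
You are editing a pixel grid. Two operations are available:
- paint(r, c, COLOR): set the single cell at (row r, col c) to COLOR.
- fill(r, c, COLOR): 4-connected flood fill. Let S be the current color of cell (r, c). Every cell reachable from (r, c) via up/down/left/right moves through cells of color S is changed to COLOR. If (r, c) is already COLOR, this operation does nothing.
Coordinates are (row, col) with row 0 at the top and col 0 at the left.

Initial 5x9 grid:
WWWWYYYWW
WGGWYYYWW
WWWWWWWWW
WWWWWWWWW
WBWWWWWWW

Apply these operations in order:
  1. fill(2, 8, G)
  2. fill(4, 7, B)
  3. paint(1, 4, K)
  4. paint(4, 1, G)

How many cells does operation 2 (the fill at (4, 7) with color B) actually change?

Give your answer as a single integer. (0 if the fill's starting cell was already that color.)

Answer: 38

Derivation:
After op 1 fill(2,8,G) [36 cells changed]:
GGGGYYYGG
GGGGYYYGG
GGGGGGGGG
GGGGGGGGG
GBGGGGGGG
After op 2 fill(4,7,B) [38 cells changed]:
BBBBYYYBB
BBBBYYYBB
BBBBBBBBB
BBBBBBBBB
BBBBBBBBB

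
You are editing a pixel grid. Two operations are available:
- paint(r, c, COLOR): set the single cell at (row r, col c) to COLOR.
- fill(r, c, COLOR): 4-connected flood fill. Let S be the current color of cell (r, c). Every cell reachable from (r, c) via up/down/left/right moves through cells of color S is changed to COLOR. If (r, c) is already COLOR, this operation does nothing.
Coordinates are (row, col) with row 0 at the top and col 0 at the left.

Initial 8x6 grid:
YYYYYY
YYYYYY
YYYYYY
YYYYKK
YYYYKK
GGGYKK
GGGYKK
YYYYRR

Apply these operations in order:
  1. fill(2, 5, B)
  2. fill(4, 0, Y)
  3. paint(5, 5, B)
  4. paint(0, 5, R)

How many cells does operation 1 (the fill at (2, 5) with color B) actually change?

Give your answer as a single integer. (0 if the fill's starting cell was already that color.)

Answer: 32

Derivation:
After op 1 fill(2,5,B) [32 cells changed]:
BBBBBB
BBBBBB
BBBBBB
BBBBKK
BBBBKK
GGGBKK
GGGBKK
BBBBRR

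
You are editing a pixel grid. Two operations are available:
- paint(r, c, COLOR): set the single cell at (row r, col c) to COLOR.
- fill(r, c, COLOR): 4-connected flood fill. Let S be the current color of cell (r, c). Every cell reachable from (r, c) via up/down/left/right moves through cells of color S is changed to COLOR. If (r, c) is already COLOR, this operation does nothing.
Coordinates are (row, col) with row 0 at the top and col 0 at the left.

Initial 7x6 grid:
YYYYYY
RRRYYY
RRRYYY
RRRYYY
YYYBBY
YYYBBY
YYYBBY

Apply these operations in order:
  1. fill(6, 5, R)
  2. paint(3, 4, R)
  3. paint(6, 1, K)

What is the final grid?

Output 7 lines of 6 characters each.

After op 1 fill(6,5,R) [18 cells changed]:
RRRRRR
RRRRRR
RRRRRR
RRRRRR
YYYBBR
YYYBBR
YYYBBR
After op 2 paint(3,4,R):
RRRRRR
RRRRRR
RRRRRR
RRRRRR
YYYBBR
YYYBBR
YYYBBR
After op 3 paint(6,1,K):
RRRRRR
RRRRRR
RRRRRR
RRRRRR
YYYBBR
YYYBBR
YKYBBR

Answer: RRRRRR
RRRRRR
RRRRRR
RRRRRR
YYYBBR
YYYBBR
YKYBBR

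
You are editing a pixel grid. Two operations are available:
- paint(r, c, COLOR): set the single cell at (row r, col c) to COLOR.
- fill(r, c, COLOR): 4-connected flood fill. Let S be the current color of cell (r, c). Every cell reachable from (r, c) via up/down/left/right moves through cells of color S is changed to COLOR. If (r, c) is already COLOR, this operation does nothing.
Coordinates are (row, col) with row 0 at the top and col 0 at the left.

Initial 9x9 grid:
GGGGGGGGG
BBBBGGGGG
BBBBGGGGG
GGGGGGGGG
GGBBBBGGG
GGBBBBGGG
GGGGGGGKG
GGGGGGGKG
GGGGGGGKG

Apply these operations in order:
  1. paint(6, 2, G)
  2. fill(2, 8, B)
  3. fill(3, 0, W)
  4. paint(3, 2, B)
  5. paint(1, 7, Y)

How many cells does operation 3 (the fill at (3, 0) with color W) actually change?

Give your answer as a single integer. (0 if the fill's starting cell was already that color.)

After op 1 paint(6,2,G):
GGGGGGGGG
BBBBGGGGG
BBBBGGGGG
GGGGGGGGG
GGBBBBGGG
GGBBBBGGG
GGGGGGGKG
GGGGGGGKG
GGGGGGGKG
After op 2 fill(2,8,B) [62 cells changed]:
BBBBBBBBB
BBBBBBBBB
BBBBBBBBB
BBBBBBBBB
BBBBBBBBB
BBBBBBBBB
BBBBBBBKB
BBBBBBBKB
BBBBBBBKB
After op 3 fill(3,0,W) [78 cells changed]:
WWWWWWWWW
WWWWWWWWW
WWWWWWWWW
WWWWWWWWW
WWWWWWWWW
WWWWWWWWW
WWWWWWWKW
WWWWWWWKW
WWWWWWWKW

Answer: 78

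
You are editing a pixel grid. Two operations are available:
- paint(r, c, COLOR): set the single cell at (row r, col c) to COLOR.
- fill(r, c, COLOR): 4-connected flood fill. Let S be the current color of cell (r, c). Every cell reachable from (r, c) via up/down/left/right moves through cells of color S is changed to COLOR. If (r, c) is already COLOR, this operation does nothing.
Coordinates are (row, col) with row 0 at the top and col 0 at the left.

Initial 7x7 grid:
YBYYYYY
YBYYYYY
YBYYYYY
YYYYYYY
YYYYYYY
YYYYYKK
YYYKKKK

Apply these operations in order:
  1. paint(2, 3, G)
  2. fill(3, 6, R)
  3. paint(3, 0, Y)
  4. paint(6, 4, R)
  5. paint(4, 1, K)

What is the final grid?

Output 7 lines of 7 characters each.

After op 1 paint(2,3,G):
YBYYYYY
YBYYYYY
YBYGYYY
YYYYYYY
YYYYYYY
YYYYYKK
YYYKKKK
After op 2 fill(3,6,R) [39 cells changed]:
RBRRRRR
RBRRRRR
RBRGRRR
RRRRRRR
RRRRRRR
RRRRRKK
RRRKKKK
After op 3 paint(3,0,Y):
RBRRRRR
RBRRRRR
RBRGRRR
YRRRRRR
RRRRRRR
RRRRRKK
RRRKKKK
After op 4 paint(6,4,R):
RBRRRRR
RBRRRRR
RBRGRRR
YRRRRRR
RRRRRRR
RRRRRKK
RRRKRKK
After op 5 paint(4,1,K):
RBRRRRR
RBRRRRR
RBRGRRR
YRRRRRR
RKRRRRR
RRRRRKK
RRRKRKK

Answer: RBRRRRR
RBRRRRR
RBRGRRR
YRRRRRR
RKRRRRR
RRRRRKK
RRRKRKK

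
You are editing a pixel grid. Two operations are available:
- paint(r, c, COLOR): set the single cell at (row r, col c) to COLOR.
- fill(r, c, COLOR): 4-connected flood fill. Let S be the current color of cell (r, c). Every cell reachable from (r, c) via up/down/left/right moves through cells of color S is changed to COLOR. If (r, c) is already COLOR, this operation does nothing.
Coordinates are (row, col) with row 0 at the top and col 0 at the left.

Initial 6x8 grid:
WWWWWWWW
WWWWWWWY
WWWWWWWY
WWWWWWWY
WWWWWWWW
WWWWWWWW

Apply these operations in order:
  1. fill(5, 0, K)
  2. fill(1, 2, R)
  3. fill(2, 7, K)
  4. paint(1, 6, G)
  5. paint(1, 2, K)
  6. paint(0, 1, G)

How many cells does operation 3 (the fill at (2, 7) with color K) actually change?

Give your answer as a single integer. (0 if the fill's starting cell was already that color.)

After op 1 fill(5,0,K) [45 cells changed]:
KKKKKKKK
KKKKKKKY
KKKKKKKY
KKKKKKKY
KKKKKKKK
KKKKKKKK
After op 2 fill(1,2,R) [45 cells changed]:
RRRRRRRR
RRRRRRRY
RRRRRRRY
RRRRRRRY
RRRRRRRR
RRRRRRRR
After op 3 fill(2,7,K) [3 cells changed]:
RRRRRRRR
RRRRRRRK
RRRRRRRK
RRRRRRRK
RRRRRRRR
RRRRRRRR

Answer: 3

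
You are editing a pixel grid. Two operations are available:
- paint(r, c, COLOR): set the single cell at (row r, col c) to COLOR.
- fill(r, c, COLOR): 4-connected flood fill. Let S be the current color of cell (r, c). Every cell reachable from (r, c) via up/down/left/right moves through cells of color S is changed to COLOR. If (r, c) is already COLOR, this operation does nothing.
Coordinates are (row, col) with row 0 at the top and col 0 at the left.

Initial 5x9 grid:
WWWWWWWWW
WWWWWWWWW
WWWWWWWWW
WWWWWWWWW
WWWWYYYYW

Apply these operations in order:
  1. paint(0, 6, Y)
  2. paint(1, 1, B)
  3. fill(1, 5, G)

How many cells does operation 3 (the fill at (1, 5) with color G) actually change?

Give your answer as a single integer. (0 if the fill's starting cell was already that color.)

After op 1 paint(0,6,Y):
WWWWWWYWW
WWWWWWWWW
WWWWWWWWW
WWWWWWWWW
WWWWYYYYW
After op 2 paint(1,1,B):
WWWWWWYWW
WBWWWWWWW
WWWWWWWWW
WWWWWWWWW
WWWWYYYYW
After op 3 fill(1,5,G) [39 cells changed]:
GGGGGGYGG
GBGGGGGGG
GGGGGGGGG
GGGGGGGGG
GGGGYYYYG

Answer: 39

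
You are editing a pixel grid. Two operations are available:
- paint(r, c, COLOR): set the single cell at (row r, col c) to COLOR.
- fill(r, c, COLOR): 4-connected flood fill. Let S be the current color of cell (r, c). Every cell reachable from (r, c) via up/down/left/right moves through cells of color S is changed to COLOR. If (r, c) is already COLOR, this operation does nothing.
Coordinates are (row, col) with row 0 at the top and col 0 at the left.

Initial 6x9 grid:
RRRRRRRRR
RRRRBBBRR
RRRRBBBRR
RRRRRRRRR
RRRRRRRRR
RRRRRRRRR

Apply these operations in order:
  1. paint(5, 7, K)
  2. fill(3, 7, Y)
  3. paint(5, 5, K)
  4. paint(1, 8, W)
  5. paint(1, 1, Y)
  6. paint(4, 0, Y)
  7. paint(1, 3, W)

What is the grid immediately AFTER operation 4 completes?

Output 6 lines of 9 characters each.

Answer: YYYYYYYYY
YYYYBBBYW
YYYYBBBYY
YYYYYYYYY
YYYYYYYYY
YYYYYKYKY

Derivation:
After op 1 paint(5,7,K):
RRRRRRRRR
RRRRBBBRR
RRRRBBBRR
RRRRRRRRR
RRRRRRRRR
RRRRRRRKR
After op 2 fill(3,7,Y) [47 cells changed]:
YYYYYYYYY
YYYYBBBYY
YYYYBBBYY
YYYYYYYYY
YYYYYYYYY
YYYYYYYKY
After op 3 paint(5,5,K):
YYYYYYYYY
YYYYBBBYY
YYYYBBBYY
YYYYYYYYY
YYYYYYYYY
YYYYYKYKY
After op 4 paint(1,8,W):
YYYYYYYYY
YYYYBBBYW
YYYYBBBYY
YYYYYYYYY
YYYYYYYYY
YYYYYKYKY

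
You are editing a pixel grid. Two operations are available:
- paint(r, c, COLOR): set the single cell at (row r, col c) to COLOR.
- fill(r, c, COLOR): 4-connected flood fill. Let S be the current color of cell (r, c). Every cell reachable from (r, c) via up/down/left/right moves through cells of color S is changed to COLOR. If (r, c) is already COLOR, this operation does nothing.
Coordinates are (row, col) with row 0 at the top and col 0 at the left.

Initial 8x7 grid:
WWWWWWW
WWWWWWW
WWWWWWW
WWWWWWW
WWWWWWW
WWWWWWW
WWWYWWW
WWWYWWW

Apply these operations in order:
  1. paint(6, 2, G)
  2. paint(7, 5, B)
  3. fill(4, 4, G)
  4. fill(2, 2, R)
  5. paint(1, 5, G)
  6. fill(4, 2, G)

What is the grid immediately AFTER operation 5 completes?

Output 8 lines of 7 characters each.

Answer: RRRRRRR
RRRRRGR
RRRRRRR
RRRRRRR
RRRRRRR
RRRRRRR
RRRYRRR
RRRYRBR

Derivation:
After op 1 paint(6,2,G):
WWWWWWW
WWWWWWW
WWWWWWW
WWWWWWW
WWWWWWW
WWWWWWW
WWGYWWW
WWWYWWW
After op 2 paint(7,5,B):
WWWWWWW
WWWWWWW
WWWWWWW
WWWWWWW
WWWWWWW
WWWWWWW
WWGYWWW
WWWYWBW
After op 3 fill(4,4,G) [52 cells changed]:
GGGGGGG
GGGGGGG
GGGGGGG
GGGGGGG
GGGGGGG
GGGGGGG
GGGYGGG
GGGYGBG
After op 4 fill(2,2,R) [53 cells changed]:
RRRRRRR
RRRRRRR
RRRRRRR
RRRRRRR
RRRRRRR
RRRRRRR
RRRYRRR
RRRYRBR
After op 5 paint(1,5,G):
RRRRRRR
RRRRRGR
RRRRRRR
RRRRRRR
RRRRRRR
RRRRRRR
RRRYRRR
RRRYRBR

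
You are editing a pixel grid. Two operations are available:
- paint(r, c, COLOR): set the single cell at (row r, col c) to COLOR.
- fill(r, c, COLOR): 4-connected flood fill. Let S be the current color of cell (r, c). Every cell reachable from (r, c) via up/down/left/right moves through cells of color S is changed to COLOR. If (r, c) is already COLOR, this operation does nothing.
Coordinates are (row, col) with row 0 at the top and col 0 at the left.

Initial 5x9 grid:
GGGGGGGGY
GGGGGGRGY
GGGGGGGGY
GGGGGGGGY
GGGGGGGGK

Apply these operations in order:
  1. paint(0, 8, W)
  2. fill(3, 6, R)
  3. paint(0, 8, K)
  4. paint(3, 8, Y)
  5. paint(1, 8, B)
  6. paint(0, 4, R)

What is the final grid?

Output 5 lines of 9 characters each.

Answer: RRRRRRRRK
RRRRRRRRB
RRRRRRRRY
RRRRRRRRY
RRRRRRRRK

Derivation:
After op 1 paint(0,8,W):
GGGGGGGGW
GGGGGGRGY
GGGGGGGGY
GGGGGGGGY
GGGGGGGGK
After op 2 fill(3,6,R) [39 cells changed]:
RRRRRRRRW
RRRRRRRRY
RRRRRRRRY
RRRRRRRRY
RRRRRRRRK
After op 3 paint(0,8,K):
RRRRRRRRK
RRRRRRRRY
RRRRRRRRY
RRRRRRRRY
RRRRRRRRK
After op 4 paint(3,8,Y):
RRRRRRRRK
RRRRRRRRY
RRRRRRRRY
RRRRRRRRY
RRRRRRRRK
After op 5 paint(1,8,B):
RRRRRRRRK
RRRRRRRRB
RRRRRRRRY
RRRRRRRRY
RRRRRRRRK
After op 6 paint(0,4,R):
RRRRRRRRK
RRRRRRRRB
RRRRRRRRY
RRRRRRRRY
RRRRRRRRK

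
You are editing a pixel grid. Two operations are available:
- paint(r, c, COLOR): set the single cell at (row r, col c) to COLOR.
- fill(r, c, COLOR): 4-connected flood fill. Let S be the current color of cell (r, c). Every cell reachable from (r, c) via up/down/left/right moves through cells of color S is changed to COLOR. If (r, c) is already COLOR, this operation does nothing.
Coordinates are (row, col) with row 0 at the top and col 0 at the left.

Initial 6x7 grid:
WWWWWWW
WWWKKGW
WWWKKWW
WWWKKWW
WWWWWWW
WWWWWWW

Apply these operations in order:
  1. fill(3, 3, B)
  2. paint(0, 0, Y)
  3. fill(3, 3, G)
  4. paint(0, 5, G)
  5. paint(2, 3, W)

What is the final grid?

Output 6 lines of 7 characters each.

Answer: YWWWWGW
WWWGGGW
WWWWGWW
WWWGGWW
WWWWWWW
WWWWWWW

Derivation:
After op 1 fill(3,3,B) [6 cells changed]:
WWWWWWW
WWWBBGW
WWWBBWW
WWWBBWW
WWWWWWW
WWWWWWW
After op 2 paint(0,0,Y):
YWWWWWW
WWWBBGW
WWWBBWW
WWWBBWW
WWWWWWW
WWWWWWW
After op 3 fill(3,3,G) [6 cells changed]:
YWWWWWW
WWWGGGW
WWWGGWW
WWWGGWW
WWWWWWW
WWWWWWW
After op 4 paint(0,5,G):
YWWWWGW
WWWGGGW
WWWGGWW
WWWGGWW
WWWWWWW
WWWWWWW
After op 5 paint(2,3,W):
YWWWWGW
WWWGGGW
WWWWGWW
WWWGGWW
WWWWWWW
WWWWWWW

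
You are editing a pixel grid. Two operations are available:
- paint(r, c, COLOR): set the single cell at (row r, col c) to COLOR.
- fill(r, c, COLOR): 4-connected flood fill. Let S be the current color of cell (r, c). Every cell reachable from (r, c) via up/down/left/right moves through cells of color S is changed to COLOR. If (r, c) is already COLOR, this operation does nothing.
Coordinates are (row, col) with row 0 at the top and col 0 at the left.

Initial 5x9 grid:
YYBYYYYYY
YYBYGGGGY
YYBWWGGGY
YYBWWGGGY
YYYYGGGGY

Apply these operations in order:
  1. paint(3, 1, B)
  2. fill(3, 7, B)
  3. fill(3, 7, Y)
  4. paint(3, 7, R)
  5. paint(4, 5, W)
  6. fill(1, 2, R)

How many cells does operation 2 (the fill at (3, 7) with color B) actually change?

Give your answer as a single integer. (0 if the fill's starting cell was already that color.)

After op 1 paint(3,1,B):
YYBYYYYYY
YYBYGGGGY
YYBWWGGGY
YBBWWGGGY
YYYYGGGGY
After op 2 fill(3,7,B) [14 cells changed]:
YYBYYYYYY
YYBYBBBBY
YYBWWBBBY
YBBWWBBBY
YYYYBBBBY

Answer: 14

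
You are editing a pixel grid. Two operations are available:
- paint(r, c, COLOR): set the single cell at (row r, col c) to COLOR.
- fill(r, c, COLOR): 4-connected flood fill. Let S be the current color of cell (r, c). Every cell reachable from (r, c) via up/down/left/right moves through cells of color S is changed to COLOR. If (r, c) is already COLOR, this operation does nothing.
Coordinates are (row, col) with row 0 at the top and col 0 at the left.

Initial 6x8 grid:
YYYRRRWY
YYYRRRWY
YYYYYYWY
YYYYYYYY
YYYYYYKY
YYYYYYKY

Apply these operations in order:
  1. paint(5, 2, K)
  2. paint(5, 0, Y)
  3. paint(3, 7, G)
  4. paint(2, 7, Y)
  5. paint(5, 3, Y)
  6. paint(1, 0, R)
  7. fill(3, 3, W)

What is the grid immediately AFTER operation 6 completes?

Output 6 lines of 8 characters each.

Answer: YYYRRRWY
RYYRRRWY
YYYYYYWY
YYYYYYYG
YYYYYYKY
YYKYYYKY

Derivation:
After op 1 paint(5,2,K):
YYYRRRWY
YYYRRRWY
YYYYYYWY
YYYYYYYY
YYYYYYKY
YYKYYYKY
After op 2 paint(5,0,Y):
YYYRRRWY
YYYRRRWY
YYYYYYWY
YYYYYYYY
YYYYYYKY
YYKYYYKY
After op 3 paint(3,7,G):
YYYRRRWY
YYYRRRWY
YYYYYYWY
YYYYYYYG
YYYYYYKY
YYKYYYKY
After op 4 paint(2,7,Y):
YYYRRRWY
YYYRRRWY
YYYYYYWY
YYYYYYYG
YYYYYYKY
YYKYYYKY
After op 5 paint(5,3,Y):
YYYRRRWY
YYYRRRWY
YYYYYYWY
YYYYYYYG
YYYYYYKY
YYKYYYKY
After op 6 paint(1,0,R):
YYYRRRWY
RYYRRRWY
YYYYYYWY
YYYYYYYG
YYYYYYKY
YYKYYYKY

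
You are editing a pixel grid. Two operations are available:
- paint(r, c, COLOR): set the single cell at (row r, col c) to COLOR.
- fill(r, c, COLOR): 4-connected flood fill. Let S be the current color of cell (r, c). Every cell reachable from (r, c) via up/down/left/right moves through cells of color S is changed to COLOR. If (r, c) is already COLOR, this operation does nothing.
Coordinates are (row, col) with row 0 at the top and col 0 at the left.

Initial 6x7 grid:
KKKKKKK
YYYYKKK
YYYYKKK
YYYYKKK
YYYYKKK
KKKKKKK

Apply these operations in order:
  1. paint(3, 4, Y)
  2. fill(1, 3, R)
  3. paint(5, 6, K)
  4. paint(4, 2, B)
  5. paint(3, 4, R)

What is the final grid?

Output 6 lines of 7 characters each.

Answer: KKKKKKK
RRRRKKK
RRRRKKK
RRRRRKK
RRBRKKK
KKKKKKK

Derivation:
After op 1 paint(3,4,Y):
KKKKKKK
YYYYKKK
YYYYKKK
YYYYYKK
YYYYKKK
KKKKKKK
After op 2 fill(1,3,R) [17 cells changed]:
KKKKKKK
RRRRKKK
RRRRKKK
RRRRRKK
RRRRKKK
KKKKKKK
After op 3 paint(5,6,K):
KKKKKKK
RRRRKKK
RRRRKKK
RRRRRKK
RRRRKKK
KKKKKKK
After op 4 paint(4,2,B):
KKKKKKK
RRRRKKK
RRRRKKK
RRRRRKK
RRBRKKK
KKKKKKK
After op 5 paint(3,4,R):
KKKKKKK
RRRRKKK
RRRRKKK
RRRRRKK
RRBRKKK
KKKKKKK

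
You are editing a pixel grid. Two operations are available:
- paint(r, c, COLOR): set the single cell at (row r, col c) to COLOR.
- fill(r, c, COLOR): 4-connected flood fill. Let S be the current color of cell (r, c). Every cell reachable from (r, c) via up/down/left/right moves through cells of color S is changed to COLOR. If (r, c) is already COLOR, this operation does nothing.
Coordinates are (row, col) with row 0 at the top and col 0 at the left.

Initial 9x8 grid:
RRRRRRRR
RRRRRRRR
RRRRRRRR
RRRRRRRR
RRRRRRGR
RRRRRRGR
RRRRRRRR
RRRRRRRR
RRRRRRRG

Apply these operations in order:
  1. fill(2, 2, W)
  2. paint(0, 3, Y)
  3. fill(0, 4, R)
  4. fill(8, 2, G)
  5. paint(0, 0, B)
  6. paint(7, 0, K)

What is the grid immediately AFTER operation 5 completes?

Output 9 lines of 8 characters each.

Answer: BGGYGGGG
GGGGGGGG
GGGGGGGG
GGGGGGGG
GGGGGGGG
GGGGGGGG
GGGGGGGG
GGGGGGGG
GGGGGGGG

Derivation:
After op 1 fill(2,2,W) [69 cells changed]:
WWWWWWWW
WWWWWWWW
WWWWWWWW
WWWWWWWW
WWWWWWGW
WWWWWWGW
WWWWWWWW
WWWWWWWW
WWWWWWWG
After op 2 paint(0,3,Y):
WWWYWWWW
WWWWWWWW
WWWWWWWW
WWWWWWWW
WWWWWWGW
WWWWWWGW
WWWWWWWW
WWWWWWWW
WWWWWWWG
After op 3 fill(0,4,R) [68 cells changed]:
RRRYRRRR
RRRRRRRR
RRRRRRRR
RRRRRRRR
RRRRRRGR
RRRRRRGR
RRRRRRRR
RRRRRRRR
RRRRRRRG
After op 4 fill(8,2,G) [68 cells changed]:
GGGYGGGG
GGGGGGGG
GGGGGGGG
GGGGGGGG
GGGGGGGG
GGGGGGGG
GGGGGGGG
GGGGGGGG
GGGGGGGG
After op 5 paint(0,0,B):
BGGYGGGG
GGGGGGGG
GGGGGGGG
GGGGGGGG
GGGGGGGG
GGGGGGGG
GGGGGGGG
GGGGGGGG
GGGGGGGG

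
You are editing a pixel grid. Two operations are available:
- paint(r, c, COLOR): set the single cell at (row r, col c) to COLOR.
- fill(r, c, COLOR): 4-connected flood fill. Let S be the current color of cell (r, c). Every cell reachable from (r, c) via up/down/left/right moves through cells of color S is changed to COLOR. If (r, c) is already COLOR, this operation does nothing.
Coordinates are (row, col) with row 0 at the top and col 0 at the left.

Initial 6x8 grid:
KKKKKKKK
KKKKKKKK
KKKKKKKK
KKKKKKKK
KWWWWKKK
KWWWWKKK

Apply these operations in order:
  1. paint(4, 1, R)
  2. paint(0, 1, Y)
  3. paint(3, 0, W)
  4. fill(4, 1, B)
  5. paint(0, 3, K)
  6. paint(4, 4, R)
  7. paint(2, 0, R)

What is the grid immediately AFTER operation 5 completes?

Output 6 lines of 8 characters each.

After op 1 paint(4,1,R):
KKKKKKKK
KKKKKKKK
KKKKKKKK
KKKKKKKK
KRWWWKKK
KWWWWKKK
After op 2 paint(0,1,Y):
KYKKKKKK
KKKKKKKK
KKKKKKKK
KKKKKKKK
KRWWWKKK
KWWWWKKK
After op 3 paint(3,0,W):
KYKKKKKK
KKKKKKKK
KKKKKKKK
WKKKKKKK
KRWWWKKK
KWWWWKKK
After op 4 fill(4,1,B) [1 cells changed]:
KYKKKKKK
KKKKKKKK
KKKKKKKK
WKKKKKKK
KBWWWKKK
KWWWWKKK
After op 5 paint(0,3,K):
KYKKKKKK
KKKKKKKK
KKKKKKKK
WKKKKKKK
KBWWWKKK
KWWWWKKK

Answer: KYKKKKKK
KKKKKKKK
KKKKKKKK
WKKKKKKK
KBWWWKKK
KWWWWKKK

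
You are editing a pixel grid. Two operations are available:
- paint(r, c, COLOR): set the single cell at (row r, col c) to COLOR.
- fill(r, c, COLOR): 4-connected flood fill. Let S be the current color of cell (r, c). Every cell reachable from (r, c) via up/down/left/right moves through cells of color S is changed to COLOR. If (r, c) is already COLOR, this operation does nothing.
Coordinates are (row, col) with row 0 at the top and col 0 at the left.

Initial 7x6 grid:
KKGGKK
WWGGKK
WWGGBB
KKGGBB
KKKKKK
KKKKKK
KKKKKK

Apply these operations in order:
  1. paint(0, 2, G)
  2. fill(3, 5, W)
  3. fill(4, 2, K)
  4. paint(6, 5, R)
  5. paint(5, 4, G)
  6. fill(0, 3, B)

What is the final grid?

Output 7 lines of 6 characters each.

After op 1 paint(0,2,G):
KKGGKK
WWGGKK
WWGGBB
KKGGBB
KKKKKK
KKKKKK
KKKKKK
After op 2 fill(3,5,W) [4 cells changed]:
KKGGKK
WWGGKK
WWGGWW
KKGGWW
KKKKKK
KKKKKK
KKKKKK
After op 3 fill(4,2,K) [0 cells changed]:
KKGGKK
WWGGKK
WWGGWW
KKGGWW
KKKKKK
KKKKKK
KKKKKK
After op 4 paint(6,5,R):
KKGGKK
WWGGKK
WWGGWW
KKGGWW
KKKKKK
KKKKKK
KKKKKR
After op 5 paint(5,4,G):
KKGGKK
WWGGKK
WWGGWW
KKGGWW
KKKKKK
KKKKGK
KKKKKR
After op 6 fill(0,3,B) [8 cells changed]:
KKBBKK
WWBBKK
WWBBWW
KKBBWW
KKKKKK
KKKKGK
KKKKKR

Answer: KKBBKK
WWBBKK
WWBBWW
KKBBWW
KKKKKK
KKKKGK
KKKKKR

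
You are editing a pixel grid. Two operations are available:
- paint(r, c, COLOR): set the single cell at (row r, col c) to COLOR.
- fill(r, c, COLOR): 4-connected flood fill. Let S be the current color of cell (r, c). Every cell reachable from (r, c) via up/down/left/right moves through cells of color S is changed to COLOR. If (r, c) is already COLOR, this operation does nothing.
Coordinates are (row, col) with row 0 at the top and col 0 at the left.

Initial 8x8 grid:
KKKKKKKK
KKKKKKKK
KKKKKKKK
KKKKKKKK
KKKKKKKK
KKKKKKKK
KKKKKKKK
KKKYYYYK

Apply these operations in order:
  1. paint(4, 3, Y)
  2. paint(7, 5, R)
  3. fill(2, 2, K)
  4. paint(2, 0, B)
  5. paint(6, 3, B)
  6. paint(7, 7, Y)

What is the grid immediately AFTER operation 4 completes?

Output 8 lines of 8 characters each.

After op 1 paint(4,3,Y):
KKKKKKKK
KKKKKKKK
KKKKKKKK
KKKKKKKK
KKKYKKKK
KKKKKKKK
KKKKKKKK
KKKYYYYK
After op 2 paint(7,5,R):
KKKKKKKK
KKKKKKKK
KKKKKKKK
KKKKKKKK
KKKYKKKK
KKKKKKKK
KKKKKKKK
KKKYYRYK
After op 3 fill(2,2,K) [0 cells changed]:
KKKKKKKK
KKKKKKKK
KKKKKKKK
KKKKKKKK
KKKYKKKK
KKKKKKKK
KKKKKKKK
KKKYYRYK
After op 4 paint(2,0,B):
KKKKKKKK
KKKKKKKK
BKKKKKKK
KKKKKKKK
KKKYKKKK
KKKKKKKK
KKKKKKKK
KKKYYRYK

Answer: KKKKKKKK
KKKKKKKK
BKKKKKKK
KKKKKKKK
KKKYKKKK
KKKKKKKK
KKKKKKKK
KKKYYRYK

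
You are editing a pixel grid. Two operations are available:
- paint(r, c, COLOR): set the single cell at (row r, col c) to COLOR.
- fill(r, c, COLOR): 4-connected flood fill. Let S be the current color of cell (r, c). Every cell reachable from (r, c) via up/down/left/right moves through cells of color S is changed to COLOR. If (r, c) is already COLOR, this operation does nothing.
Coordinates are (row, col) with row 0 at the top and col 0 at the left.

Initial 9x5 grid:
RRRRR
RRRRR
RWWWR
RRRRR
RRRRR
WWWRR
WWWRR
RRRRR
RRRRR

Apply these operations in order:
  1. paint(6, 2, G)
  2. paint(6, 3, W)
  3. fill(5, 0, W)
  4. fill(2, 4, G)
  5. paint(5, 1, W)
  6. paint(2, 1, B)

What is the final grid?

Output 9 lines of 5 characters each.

After op 1 paint(6,2,G):
RRRRR
RRRRR
RWWWR
RRRRR
RRRRR
WWWRR
WWGRR
RRRRR
RRRRR
After op 2 paint(6,3,W):
RRRRR
RRRRR
RWWWR
RRRRR
RRRRR
WWWRR
WWGWR
RRRRR
RRRRR
After op 3 fill(5,0,W) [0 cells changed]:
RRRRR
RRRRR
RWWWR
RRRRR
RRRRR
WWWRR
WWGWR
RRRRR
RRRRR
After op 4 fill(2,4,G) [35 cells changed]:
GGGGG
GGGGG
GWWWG
GGGGG
GGGGG
WWWGG
WWGWG
GGGGG
GGGGG
After op 5 paint(5,1,W):
GGGGG
GGGGG
GWWWG
GGGGG
GGGGG
WWWGG
WWGWG
GGGGG
GGGGG
After op 6 paint(2,1,B):
GGGGG
GGGGG
GBWWG
GGGGG
GGGGG
WWWGG
WWGWG
GGGGG
GGGGG

Answer: GGGGG
GGGGG
GBWWG
GGGGG
GGGGG
WWWGG
WWGWG
GGGGG
GGGGG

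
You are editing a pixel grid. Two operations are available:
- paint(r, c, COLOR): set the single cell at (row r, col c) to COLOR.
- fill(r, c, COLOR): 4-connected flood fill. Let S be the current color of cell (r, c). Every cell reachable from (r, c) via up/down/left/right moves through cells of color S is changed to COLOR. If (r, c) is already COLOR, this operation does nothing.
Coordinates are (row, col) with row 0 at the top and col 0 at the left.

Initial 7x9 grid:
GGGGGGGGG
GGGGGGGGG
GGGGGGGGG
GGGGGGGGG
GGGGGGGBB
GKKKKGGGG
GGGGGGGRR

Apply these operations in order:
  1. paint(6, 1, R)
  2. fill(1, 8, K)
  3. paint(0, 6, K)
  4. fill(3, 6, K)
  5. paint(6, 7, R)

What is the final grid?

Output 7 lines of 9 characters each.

After op 1 paint(6,1,R):
GGGGGGGGG
GGGGGGGGG
GGGGGGGGG
GGGGGGGGG
GGGGGGGBB
GKKKKGGGG
GRGGGGGRR
After op 2 fill(1,8,K) [54 cells changed]:
KKKKKKKKK
KKKKKKKKK
KKKKKKKKK
KKKKKKKKK
KKKKKKKBB
KKKKKKKKK
KRKKKKKRR
After op 3 paint(0,6,K):
KKKKKKKKK
KKKKKKKKK
KKKKKKKKK
KKKKKKKKK
KKKKKKKBB
KKKKKKKKK
KRKKKKKRR
After op 4 fill(3,6,K) [0 cells changed]:
KKKKKKKKK
KKKKKKKKK
KKKKKKKKK
KKKKKKKKK
KKKKKKKBB
KKKKKKKKK
KRKKKKKRR
After op 5 paint(6,7,R):
KKKKKKKKK
KKKKKKKKK
KKKKKKKKK
KKKKKKKKK
KKKKKKKBB
KKKKKKKKK
KRKKKKKRR

Answer: KKKKKKKKK
KKKKKKKKK
KKKKKKKKK
KKKKKKKKK
KKKKKKKBB
KKKKKKKKK
KRKKKKKRR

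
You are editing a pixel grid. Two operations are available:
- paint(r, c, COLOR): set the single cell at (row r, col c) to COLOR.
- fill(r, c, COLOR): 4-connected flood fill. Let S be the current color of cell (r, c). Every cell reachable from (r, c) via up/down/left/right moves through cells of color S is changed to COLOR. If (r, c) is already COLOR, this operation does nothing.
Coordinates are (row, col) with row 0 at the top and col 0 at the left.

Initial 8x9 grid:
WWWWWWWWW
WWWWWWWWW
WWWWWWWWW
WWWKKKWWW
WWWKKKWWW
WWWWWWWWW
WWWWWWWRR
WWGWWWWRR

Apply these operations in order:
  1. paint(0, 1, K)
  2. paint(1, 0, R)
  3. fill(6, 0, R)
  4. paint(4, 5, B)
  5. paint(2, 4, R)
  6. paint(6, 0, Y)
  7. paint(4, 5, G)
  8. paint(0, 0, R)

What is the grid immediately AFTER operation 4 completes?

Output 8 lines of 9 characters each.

After op 1 paint(0,1,K):
WKWWWWWWW
WWWWWWWWW
WWWWWWWWW
WWWKKKWWW
WWWKKKWWW
WWWWWWWWW
WWWWWWWRR
WWGWWWWRR
After op 2 paint(1,0,R):
WKWWWWWWW
RWWWWWWWW
WWWWWWWWW
WWWKKKWWW
WWWKKKWWW
WWWWWWWWW
WWWWWWWRR
WWGWWWWRR
After op 3 fill(6,0,R) [58 cells changed]:
WKRRRRRRR
RRRRRRRRR
RRRRRRRRR
RRRKKKRRR
RRRKKKRRR
RRRRRRRRR
RRRRRRRRR
RRGRRRRRR
After op 4 paint(4,5,B):
WKRRRRRRR
RRRRRRRRR
RRRRRRRRR
RRRKKKRRR
RRRKKBRRR
RRRRRRRRR
RRRRRRRRR
RRGRRRRRR

Answer: WKRRRRRRR
RRRRRRRRR
RRRRRRRRR
RRRKKKRRR
RRRKKBRRR
RRRRRRRRR
RRRRRRRRR
RRGRRRRRR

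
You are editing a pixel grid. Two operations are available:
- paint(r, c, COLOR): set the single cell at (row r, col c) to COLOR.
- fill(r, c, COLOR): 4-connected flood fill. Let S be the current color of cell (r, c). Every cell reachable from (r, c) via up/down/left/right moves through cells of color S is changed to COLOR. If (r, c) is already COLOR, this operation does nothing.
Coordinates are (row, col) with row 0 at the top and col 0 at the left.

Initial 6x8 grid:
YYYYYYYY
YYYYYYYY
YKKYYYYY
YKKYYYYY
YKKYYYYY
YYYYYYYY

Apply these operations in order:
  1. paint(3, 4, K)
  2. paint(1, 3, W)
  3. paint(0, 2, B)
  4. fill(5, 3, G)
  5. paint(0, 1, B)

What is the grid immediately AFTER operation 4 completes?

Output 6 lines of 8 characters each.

Answer: GGBGGGGG
GGGWGGGG
GKKGGGGG
GKKGKGGG
GKKGGGGG
GGGGGGGG

Derivation:
After op 1 paint(3,4,K):
YYYYYYYY
YYYYYYYY
YKKYYYYY
YKKYKYYY
YKKYYYYY
YYYYYYYY
After op 2 paint(1,3,W):
YYYYYYYY
YYYWYYYY
YKKYYYYY
YKKYKYYY
YKKYYYYY
YYYYYYYY
After op 3 paint(0,2,B):
YYBYYYYY
YYYWYYYY
YKKYYYYY
YKKYKYYY
YKKYYYYY
YYYYYYYY
After op 4 fill(5,3,G) [39 cells changed]:
GGBGGGGG
GGGWGGGG
GKKGGGGG
GKKGKGGG
GKKGGGGG
GGGGGGGG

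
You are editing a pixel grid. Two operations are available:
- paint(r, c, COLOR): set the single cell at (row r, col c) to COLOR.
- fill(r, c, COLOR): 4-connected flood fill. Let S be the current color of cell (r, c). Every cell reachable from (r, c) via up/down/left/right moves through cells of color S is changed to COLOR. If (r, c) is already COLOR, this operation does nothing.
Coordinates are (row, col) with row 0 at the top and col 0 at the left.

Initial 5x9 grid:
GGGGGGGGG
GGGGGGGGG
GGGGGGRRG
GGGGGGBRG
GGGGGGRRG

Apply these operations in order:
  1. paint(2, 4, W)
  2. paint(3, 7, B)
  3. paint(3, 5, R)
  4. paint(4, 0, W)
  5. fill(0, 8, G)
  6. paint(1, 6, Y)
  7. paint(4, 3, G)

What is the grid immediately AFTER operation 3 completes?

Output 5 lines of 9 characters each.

Answer: GGGGGGGGG
GGGGGGGGG
GGGGWGRRG
GGGGGRBBG
GGGGGGRRG

Derivation:
After op 1 paint(2,4,W):
GGGGGGGGG
GGGGGGGGG
GGGGWGRRG
GGGGGGBRG
GGGGGGRRG
After op 2 paint(3,7,B):
GGGGGGGGG
GGGGGGGGG
GGGGWGRRG
GGGGGGBBG
GGGGGGRRG
After op 3 paint(3,5,R):
GGGGGGGGG
GGGGGGGGG
GGGGWGRRG
GGGGGRBBG
GGGGGGRRG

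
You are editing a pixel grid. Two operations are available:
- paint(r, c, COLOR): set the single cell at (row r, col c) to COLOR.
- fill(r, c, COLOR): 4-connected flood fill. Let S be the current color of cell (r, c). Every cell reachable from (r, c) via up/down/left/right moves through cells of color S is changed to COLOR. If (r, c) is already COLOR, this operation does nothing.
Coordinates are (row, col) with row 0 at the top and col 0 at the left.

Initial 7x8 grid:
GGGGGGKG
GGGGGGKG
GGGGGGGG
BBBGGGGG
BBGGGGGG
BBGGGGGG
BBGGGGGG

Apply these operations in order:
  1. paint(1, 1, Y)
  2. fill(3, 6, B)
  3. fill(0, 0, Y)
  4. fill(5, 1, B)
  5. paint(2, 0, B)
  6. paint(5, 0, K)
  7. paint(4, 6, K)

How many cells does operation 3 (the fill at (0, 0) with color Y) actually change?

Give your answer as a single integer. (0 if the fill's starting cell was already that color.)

Answer: 53

Derivation:
After op 1 paint(1,1,Y):
GGGGGGKG
GYGGGGKG
GGGGGGGG
BBBGGGGG
BBGGGGGG
BBGGGGGG
BBGGGGGG
After op 2 fill(3,6,B) [44 cells changed]:
BBBBBBKB
BYBBBBKB
BBBBBBBB
BBBBBBBB
BBBBBBBB
BBBBBBBB
BBBBBBBB
After op 3 fill(0,0,Y) [53 cells changed]:
YYYYYYKY
YYYYYYKY
YYYYYYYY
YYYYYYYY
YYYYYYYY
YYYYYYYY
YYYYYYYY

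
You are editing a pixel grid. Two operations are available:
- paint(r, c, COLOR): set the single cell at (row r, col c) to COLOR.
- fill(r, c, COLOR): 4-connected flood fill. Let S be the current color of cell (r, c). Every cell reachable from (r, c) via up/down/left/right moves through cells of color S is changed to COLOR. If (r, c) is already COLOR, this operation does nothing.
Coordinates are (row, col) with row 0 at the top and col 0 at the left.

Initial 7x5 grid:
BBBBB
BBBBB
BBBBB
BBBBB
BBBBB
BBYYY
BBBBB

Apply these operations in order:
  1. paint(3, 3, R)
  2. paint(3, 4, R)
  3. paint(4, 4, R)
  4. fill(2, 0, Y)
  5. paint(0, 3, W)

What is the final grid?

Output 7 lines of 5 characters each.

Answer: YYYWY
YYYYY
YYYYY
YYYRR
YYYYR
YYYYY
YYYYY

Derivation:
After op 1 paint(3,3,R):
BBBBB
BBBBB
BBBBB
BBBRB
BBBBB
BBYYY
BBBBB
After op 2 paint(3,4,R):
BBBBB
BBBBB
BBBBB
BBBRR
BBBBB
BBYYY
BBBBB
After op 3 paint(4,4,R):
BBBBB
BBBBB
BBBBB
BBBRR
BBBBR
BBYYY
BBBBB
After op 4 fill(2,0,Y) [29 cells changed]:
YYYYY
YYYYY
YYYYY
YYYRR
YYYYR
YYYYY
YYYYY
After op 5 paint(0,3,W):
YYYWY
YYYYY
YYYYY
YYYRR
YYYYR
YYYYY
YYYYY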